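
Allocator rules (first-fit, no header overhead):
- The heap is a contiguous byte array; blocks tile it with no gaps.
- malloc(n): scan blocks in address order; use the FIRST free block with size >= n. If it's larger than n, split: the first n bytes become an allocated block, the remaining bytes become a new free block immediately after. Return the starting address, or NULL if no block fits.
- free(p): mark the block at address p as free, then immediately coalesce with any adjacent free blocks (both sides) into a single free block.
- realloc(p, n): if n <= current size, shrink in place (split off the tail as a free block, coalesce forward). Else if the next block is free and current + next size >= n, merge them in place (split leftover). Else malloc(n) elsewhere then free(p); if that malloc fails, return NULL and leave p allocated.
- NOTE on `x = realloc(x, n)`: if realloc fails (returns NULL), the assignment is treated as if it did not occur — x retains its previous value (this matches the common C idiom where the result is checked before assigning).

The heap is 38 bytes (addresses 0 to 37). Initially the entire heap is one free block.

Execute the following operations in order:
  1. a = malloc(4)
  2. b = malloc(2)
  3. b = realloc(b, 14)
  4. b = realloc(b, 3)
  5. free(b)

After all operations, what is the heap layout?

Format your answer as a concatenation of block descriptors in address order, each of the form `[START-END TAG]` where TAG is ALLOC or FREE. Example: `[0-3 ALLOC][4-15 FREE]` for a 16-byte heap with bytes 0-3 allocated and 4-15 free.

Op 1: a = malloc(4) -> a = 0; heap: [0-3 ALLOC][4-37 FREE]
Op 2: b = malloc(2) -> b = 4; heap: [0-3 ALLOC][4-5 ALLOC][6-37 FREE]
Op 3: b = realloc(b, 14) -> b = 4; heap: [0-3 ALLOC][4-17 ALLOC][18-37 FREE]
Op 4: b = realloc(b, 3) -> b = 4; heap: [0-3 ALLOC][4-6 ALLOC][7-37 FREE]
Op 5: free(b) -> (freed b); heap: [0-3 ALLOC][4-37 FREE]

Answer: [0-3 ALLOC][4-37 FREE]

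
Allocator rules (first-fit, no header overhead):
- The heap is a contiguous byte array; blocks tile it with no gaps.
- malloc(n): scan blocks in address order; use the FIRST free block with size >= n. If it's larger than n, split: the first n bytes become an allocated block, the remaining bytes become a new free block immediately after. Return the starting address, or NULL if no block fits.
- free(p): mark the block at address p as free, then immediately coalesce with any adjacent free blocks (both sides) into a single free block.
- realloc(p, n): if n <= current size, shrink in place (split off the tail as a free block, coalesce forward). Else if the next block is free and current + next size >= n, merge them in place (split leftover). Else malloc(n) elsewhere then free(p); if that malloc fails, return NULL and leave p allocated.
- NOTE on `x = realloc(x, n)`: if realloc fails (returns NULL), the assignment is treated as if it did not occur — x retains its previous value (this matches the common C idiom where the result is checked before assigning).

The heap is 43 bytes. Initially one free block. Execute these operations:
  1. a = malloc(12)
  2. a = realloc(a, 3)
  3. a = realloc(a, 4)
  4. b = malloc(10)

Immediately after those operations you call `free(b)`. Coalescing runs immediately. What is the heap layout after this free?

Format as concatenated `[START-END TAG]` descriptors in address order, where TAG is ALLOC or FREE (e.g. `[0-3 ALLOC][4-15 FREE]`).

Answer: [0-3 ALLOC][4-42 FREE]

Derivation:
Op 1: a = malloc(12) -> a = 0; heap: [0-11 ALLOC][12-42 FREE]
Op 2: a = realloc(a, 3) -> a = 0; heap: [0-2 ALLOC][3-42 FREE]
Op 3: a = realloc(a, 4) -> a = 0; heap: [0-3 ALLOC][4-42 FREE]
Op 4: b = malloc(10) -> b = 4; heap: [0-3 ALLOC][4-13 ALLOC][14-42 FREE]
free(b): b = 4 -> block [4-13 ALLOC]; mark free, coalesce with adjacent free neighbors -> [0-3 ALLOC][4-42 FREE]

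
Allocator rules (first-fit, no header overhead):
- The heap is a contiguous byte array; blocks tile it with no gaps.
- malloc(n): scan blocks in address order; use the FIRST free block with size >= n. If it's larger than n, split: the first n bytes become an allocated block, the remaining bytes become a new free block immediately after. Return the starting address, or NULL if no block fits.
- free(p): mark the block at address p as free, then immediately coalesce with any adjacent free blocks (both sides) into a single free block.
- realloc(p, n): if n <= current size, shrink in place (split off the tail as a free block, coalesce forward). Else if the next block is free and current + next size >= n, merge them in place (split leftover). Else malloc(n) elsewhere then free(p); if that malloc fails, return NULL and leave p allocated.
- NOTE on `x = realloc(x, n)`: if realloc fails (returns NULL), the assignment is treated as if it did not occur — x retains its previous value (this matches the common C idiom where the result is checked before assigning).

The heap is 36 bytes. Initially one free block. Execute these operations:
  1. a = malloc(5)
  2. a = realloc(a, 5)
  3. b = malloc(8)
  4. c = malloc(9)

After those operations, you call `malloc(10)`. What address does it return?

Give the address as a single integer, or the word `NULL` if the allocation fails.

Answer: 22

Derivation:
Op 1: a = malloc(5) -> a = 0; heap: [0-4 ALLOC][5-35 FREE]
Op 2: a = realloc(a, 5) -> a = 0; heap: [0-4 ALLOC][5-35 FREE]
Op 3: b = malloc(8) -> b = 5; heap: [0-4 ALLOC][5-12 ALLOC][13-35 FREE]
Op 4: c = malloc(9) -> c = 13; heap: [0-4 ALLOC][5-12 ALLOC][13-21 ALLOC][22-35 FREE]
malloc(10): first-fit scan over [0-4 ALLOC][5-12 ALLOC][13-21 ALLOC][22-35 FREE] -> 22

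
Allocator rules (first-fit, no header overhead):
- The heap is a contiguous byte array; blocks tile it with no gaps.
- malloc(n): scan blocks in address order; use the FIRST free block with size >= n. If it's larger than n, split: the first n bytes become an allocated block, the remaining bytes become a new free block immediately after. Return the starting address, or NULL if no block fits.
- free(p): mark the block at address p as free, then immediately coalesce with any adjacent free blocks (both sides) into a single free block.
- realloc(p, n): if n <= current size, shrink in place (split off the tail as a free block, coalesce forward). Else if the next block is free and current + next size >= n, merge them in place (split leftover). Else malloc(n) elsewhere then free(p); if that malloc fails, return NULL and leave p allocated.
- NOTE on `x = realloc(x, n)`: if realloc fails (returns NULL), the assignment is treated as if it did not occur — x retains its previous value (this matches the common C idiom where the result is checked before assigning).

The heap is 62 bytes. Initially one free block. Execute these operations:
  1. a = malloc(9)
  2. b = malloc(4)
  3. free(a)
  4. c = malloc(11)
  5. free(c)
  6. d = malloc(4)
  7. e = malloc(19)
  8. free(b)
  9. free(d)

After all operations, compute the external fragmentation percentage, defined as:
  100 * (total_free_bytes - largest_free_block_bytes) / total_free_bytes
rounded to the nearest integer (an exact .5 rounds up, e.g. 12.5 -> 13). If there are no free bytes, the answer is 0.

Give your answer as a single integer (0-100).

Op 1: a = malloc(9) -> a = 0; heap: [0-8 ALLOC][9-61 FREE]
Op 2: b = malloc(4) -> b = 9; heap: [0-8 ALLOC][9-12 ALLOC][13-61 FREE]
Op 3: free(a) -> (freed a); heap: [0-8 FREE][9-12 ALLOC][13-61 FREE]
Op 4: c = malloc(11) -> c = 13; heap: [0-8 FREE][9-12 ALLOC][13-23 ALLOC][24-61 FREE]
Op 5: free(c) -> (freed c); heap: [0-8 FREE][9-12 ALLOC][13-61 FREE]
Op 6: d = malloc(4) -> d = 0; heap: [0-3 ALLOC][4-8 FREE][9-12 ALLOC][13-61 FREE]
Op 7: e = malloc(19) -> e = 13; heap: [0-3 ALLOC][4-8 FREE][9-12 ALLOC][13-31 ALLOC][32-61 FREE]
Op 8: free(b) -> (freed b); heap: [0-3 ALLOC][4-12 FREE][13-31 ALLOC][32-61 FREE]
Op 9: free(d) -> (freed d); heap: [0-12 FREE][13-31 ALLOC][32-61 FREE]
Free blocks: [13 30] total_free=43 largest=30 -> 100*(43-30)/43 = 1300/43 ≈ 30.233 -> rounds to 30

Answer: 30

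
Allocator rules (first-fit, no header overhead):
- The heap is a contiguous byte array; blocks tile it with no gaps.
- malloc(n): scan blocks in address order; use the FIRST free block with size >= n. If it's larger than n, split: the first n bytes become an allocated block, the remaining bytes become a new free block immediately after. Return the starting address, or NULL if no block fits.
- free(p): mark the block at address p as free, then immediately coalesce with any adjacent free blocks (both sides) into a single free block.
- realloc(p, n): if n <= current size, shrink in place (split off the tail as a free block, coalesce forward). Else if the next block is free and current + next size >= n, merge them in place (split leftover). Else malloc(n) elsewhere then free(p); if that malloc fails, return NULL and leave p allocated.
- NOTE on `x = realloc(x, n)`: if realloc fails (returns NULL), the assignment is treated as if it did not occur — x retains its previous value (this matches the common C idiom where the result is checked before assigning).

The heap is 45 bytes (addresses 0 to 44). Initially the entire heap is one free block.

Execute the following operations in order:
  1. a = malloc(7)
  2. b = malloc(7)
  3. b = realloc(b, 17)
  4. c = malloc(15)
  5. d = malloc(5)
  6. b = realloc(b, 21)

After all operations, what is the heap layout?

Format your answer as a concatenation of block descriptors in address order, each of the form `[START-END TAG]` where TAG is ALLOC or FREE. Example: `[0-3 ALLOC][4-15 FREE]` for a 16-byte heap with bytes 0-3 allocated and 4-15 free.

Answer: [0-6 ALLOC][7-23 ALLOC][24-38 ALLOC][39-43 ALLOC][44-44 FREE]

Derivation:
Op 1: a = malloc(7) -> a = 0; heap: [0-6 ALLOC][7-44 FREE]
Op 2: b = malloc(7) -> b = 7; heap: [0-6 ALLOC][7-13 ALLOC][14-44 FREE]
Op 3: b = realloc(b, 17) -> b = 7; heap: [0-6 ALLOC][7-23 ALLOC][24-44 FREE]
Op 4: c = malloc(15) -> c = 24; heap: [0-6 ALLOC][7-23 ALLOC][24-38 ALLOC][39-44 FREE]
Op 5: d = malloc(5) -> d = 39; heap: [0-6 ALLOC][7-23 ALLOC][24-38 ALLOC][39-43 ALLOC][44-44 FREE]
Op 6: b = realloc(b, 21) -> NULL (b unchanged); heap: [0-6 ALLOC][7-23 ALLOC][24-38 ALLOC][39-43 ALLOC][44-44 FREE]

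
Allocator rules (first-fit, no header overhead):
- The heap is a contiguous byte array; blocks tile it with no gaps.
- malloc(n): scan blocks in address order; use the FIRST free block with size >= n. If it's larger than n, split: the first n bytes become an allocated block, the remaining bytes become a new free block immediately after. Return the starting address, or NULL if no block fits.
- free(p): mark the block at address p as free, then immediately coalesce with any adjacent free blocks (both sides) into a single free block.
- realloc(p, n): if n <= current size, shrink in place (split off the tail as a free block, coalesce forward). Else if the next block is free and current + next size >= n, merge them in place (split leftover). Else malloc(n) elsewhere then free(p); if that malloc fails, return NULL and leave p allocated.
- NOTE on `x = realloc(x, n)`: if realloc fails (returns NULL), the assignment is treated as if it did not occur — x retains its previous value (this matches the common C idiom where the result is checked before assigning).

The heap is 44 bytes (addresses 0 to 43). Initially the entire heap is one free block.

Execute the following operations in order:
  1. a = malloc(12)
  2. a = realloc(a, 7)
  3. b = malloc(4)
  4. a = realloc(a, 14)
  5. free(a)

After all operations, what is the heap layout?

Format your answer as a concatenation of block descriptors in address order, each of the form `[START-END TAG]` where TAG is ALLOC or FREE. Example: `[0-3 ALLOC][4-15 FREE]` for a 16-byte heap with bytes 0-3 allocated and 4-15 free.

Op 1: a = malloc(12) -> a = 0; heap: [0-11 ALLOC][12-43 FREE]
Op 2: a = realloc(a, 7) -> a = 0; heap: [0-6 ALLOC][7-43 FREE]
Op 3: b = malloc(4) -> b = 7; heap: [0-6 ALLOC][7-10 ALLOC][11-43 FREE]
Op 4: a = realloc(a, 14) -> a = 11; heap: [0-6 FREE][7-10 ALLOC][11-24 ALLOC][25-43 FREE]
Op 5: free(a) -> (freed a); heap: [0-6 FREE][7-10 ALLOC][11-43 FREE]

Answer: [0-6 FREE][7-10 ALLOC][11-43 FREE]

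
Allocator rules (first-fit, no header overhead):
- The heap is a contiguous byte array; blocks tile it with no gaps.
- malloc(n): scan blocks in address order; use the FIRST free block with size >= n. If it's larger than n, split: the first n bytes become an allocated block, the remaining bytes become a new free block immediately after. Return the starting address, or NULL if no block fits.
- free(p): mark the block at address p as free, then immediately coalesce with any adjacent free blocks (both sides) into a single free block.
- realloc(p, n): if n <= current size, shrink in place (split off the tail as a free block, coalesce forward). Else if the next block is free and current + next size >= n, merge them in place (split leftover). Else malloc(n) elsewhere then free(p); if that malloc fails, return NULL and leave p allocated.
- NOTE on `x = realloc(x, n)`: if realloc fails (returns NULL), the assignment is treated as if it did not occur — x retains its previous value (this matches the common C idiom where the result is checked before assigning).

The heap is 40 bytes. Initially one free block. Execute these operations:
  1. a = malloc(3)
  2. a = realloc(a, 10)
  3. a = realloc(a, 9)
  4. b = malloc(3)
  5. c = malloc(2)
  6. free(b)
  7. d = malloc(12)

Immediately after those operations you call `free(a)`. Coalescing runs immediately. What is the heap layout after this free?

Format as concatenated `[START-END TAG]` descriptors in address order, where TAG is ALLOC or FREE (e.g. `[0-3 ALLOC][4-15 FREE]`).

Answer: [0-11 FREE][12-13 ALLOC][14-25 ALLOC][26-39 FREE]

Derivation:
Op 1: a = malloc(3) -> a = 0; heap: [0-2 ALLOC][3-39 FREE]
Op 2: a = realloc(a, 10) -> a = 0; heap: [0-9 ALLOC][10-39 FREE]
Op 3: a = realloc(a, 9) -> a = 0; heap: [0-8 ALLOC][9-39 FREE]
Op 4: b = malloc(3) -> b = 9; heap: [0-8 ALLOC][9-11 ALLOC][12-39 FREE]
Op 5: c = malloc(2) -> c = 12; heap: [0-8 ALLOC][9-11 ALLOC][12-13 ALLOC][14-39 FREE]
Op 6: free(b) -> (freed b); heap: [0-8 ALLOC][9-11 FREE][12-13 ALLOC][14-39 FREE]
Op 7: d = malloc(12) -> d = 14; heap: [0-8 ALLOC][9-11 FREE][12-13 ALLOC][14-25 ALLOC][26-39 FREE]
free(a): a = 0 -> block [0-8 ALLOC]; mark free, coalesce with adjacent free neighbors -> [0-11 FREE][12-13 ALLOC][14-25 ALLOC][26-39 FREE]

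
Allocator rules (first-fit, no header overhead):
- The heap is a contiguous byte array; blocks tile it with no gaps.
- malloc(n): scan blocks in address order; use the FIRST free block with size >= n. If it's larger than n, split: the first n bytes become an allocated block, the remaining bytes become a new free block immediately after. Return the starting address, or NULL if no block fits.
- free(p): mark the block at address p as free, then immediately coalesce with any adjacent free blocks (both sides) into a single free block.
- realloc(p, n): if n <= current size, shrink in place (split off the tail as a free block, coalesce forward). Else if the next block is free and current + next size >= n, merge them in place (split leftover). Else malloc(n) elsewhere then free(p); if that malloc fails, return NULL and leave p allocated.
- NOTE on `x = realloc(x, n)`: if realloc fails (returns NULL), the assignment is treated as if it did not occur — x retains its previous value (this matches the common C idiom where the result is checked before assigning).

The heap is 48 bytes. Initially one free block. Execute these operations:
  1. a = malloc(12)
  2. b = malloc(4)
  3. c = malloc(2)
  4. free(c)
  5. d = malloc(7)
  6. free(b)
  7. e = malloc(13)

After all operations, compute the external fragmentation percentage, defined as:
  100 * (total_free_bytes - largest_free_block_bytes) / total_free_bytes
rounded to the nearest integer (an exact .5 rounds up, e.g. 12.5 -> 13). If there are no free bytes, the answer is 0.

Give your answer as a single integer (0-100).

Op 1: a = malloc(12) -> a = 0; heap: [0-11 ALLOC][12-47 FREE]
Op 2: b = malloc(4) -> b = 12; heap: [0-11 ALLOC][12-15 ALLOC][16-47 FREE]
Op 3: c = malloc(2) -> c = 16; heap: [0-11 ALLOC][12-15 ALLOC][16-17 ALLOC][18-47 FREE]
Op 4: free(c) -> (freed c); heap: [0-11 ALLOC][12-15 ALLOC][16-47 FREE]
Op 5: d = malloc(7) -> d = 16; heap: [0-11 ALLOC][12-15 ALLOC][16-22 ALLOC][23-47 FREE]
Op 6: free(b) -> (freed b); heap: [0-11 ALLOC][12-15 FREE][16-22 ALLOC][23-47 FREE]
Op 7: e = malloc(13) -> e = 23; heap: [0-11 ALLOC][12-15 FREE][16-22 ALLOC][23-35 ALLOC][36-47 FREE]
Free blocks: [4 12] total_free=16 largest=12 -> 100*(16-12)/16 = 400/16 = 25

Answer: 25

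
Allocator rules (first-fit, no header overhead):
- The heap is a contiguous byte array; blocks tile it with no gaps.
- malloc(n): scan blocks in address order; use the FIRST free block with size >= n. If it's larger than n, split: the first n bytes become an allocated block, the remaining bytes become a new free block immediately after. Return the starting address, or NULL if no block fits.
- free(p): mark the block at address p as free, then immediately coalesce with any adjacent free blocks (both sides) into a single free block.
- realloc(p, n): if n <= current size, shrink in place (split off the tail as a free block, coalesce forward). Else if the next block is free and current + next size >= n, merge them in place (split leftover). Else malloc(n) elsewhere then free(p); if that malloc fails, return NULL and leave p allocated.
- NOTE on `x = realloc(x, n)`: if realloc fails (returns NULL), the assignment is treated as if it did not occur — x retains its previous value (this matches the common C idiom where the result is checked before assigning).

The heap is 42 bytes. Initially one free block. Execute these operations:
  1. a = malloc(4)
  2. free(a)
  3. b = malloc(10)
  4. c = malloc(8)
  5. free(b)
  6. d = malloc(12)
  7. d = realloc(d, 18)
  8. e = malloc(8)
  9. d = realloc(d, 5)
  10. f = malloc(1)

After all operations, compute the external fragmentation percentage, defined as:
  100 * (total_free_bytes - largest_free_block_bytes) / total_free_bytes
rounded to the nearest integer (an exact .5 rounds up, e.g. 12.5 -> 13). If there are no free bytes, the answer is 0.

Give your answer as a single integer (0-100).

Op 1: a = malloc(4) -> a = 0; heap: [0-3 ALLOC][4-41 FREE]
Op 2: free(a) -> (freed a); heap: [0-41 FREE]
Op 3: b = malloc(10) -> b = 0; heap: [0-9 ALLOC][10-41 FREE]
Op 4: c = malloc(8) -> c = 10; heap: [0-9 ALLOC][10-17 ALLOC][18-41 FREE]
Op 5: free(b) -> (freed b); heap: [0-9 FREE][10-17 ALLOC][18-41 FREE]
Op 6: d = malloc(12) -> d = 18; heap: [0-9 FREE][10-17 ALLOC][18-29 ALLOC][30-41 FREE]
Op 7: d = realloc(d, 18) -> d = 18; heap: [0-9 FREE][10-17 ALLOC][18-35 ALLOC][36-41 FREE]
Op 8: e = malloc(8) -> e = 0; heap: [0-7 ALLOC][8-9 FREE][10-17 ALLOC][18-35 ALLOC][36-41 FREE]
Op 9: d = realloc(d, 5) -> d = 18; heap: [0-7 ALLOC][8-9 FREE][10-17 ALLOC][18-22 ALLOC][23-41 FREE]
Op 10: f = malloc(1) -> f = 8; heap: [0-7 ALLOC][8-8 ALLOC][9-9 FREE][10-17 ALLOC][18-22 ALLOC][23-41 FREE]
Free blocks: [1 19] total_free=20 largest=19 -> 100*(20-19)/20 = 100/20 = 5

Answer: 5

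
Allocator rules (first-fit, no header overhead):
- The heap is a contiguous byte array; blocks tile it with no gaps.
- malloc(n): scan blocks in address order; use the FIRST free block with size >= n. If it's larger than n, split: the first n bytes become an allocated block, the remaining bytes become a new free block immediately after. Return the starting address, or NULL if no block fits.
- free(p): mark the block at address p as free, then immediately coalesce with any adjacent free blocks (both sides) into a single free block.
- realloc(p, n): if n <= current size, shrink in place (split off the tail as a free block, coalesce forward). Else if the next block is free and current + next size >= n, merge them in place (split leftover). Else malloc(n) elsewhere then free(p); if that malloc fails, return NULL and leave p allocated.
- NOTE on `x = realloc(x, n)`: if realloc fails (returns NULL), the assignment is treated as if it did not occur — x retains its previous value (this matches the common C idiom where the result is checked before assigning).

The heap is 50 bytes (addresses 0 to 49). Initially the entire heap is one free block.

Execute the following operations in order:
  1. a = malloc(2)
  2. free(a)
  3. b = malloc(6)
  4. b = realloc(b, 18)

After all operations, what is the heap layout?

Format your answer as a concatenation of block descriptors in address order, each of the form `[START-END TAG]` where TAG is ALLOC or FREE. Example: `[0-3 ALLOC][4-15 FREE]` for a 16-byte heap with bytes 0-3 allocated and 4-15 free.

Op 1: a = malloc(2) -> a = 0; heap: [0-1 ALLOC][2-49 FREE]
Op 2: free(a) -> (freed a); heap: [0-49 FREE]
Op 3: b = malloc(6) -> b = 0; heap: [0-5 ALLOC][6-49 FREE]
Op 4: b = realloc(b, 18) -> b = 0; heap: [0-17 ALLOC][18-49 FREE]

Answer: [0-17 ALLOC][18-49 FREE]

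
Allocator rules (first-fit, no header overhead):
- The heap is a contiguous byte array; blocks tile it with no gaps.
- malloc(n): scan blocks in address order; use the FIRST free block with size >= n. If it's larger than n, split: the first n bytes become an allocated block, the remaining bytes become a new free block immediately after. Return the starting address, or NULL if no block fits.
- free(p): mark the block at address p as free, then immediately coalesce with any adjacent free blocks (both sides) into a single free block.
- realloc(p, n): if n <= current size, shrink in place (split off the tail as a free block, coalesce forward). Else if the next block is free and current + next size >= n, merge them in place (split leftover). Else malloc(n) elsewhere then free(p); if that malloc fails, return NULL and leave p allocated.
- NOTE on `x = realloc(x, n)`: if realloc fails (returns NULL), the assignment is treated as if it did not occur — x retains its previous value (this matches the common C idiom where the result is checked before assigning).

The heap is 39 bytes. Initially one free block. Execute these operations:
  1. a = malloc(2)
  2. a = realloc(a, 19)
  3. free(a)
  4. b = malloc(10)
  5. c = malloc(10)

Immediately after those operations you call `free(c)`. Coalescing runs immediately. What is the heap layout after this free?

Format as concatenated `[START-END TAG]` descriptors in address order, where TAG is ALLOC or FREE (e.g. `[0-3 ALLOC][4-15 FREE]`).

Op 1: a = malloc(2) -> a = 0; heap: [0-1 ALLOC][2-38 FREE]
Op 2: a = realloc(a, 19) -> a = 0; heap: [0-18 ALLOC][19-38 FREE]
Op 3: free(a) -> (freed a); heap: [0-38 FREE]
Op 4: b = malloc(10) -> b = 0; heap: [0-9 ALLOC][10-38 FREE]
Op 5: c = malloc(10) -> c = 10; heap: [0-9 ALLOC][10-19 ALLOC][20-38 FREE]
free(c): c = 10 -> block [10-19 ALLOC]; mark free, coalesce with adjacent free neighbors -> [0-9 ALLOC][10-38 FREE]

Answer: [0-9 ALLOC][10-38 FREE]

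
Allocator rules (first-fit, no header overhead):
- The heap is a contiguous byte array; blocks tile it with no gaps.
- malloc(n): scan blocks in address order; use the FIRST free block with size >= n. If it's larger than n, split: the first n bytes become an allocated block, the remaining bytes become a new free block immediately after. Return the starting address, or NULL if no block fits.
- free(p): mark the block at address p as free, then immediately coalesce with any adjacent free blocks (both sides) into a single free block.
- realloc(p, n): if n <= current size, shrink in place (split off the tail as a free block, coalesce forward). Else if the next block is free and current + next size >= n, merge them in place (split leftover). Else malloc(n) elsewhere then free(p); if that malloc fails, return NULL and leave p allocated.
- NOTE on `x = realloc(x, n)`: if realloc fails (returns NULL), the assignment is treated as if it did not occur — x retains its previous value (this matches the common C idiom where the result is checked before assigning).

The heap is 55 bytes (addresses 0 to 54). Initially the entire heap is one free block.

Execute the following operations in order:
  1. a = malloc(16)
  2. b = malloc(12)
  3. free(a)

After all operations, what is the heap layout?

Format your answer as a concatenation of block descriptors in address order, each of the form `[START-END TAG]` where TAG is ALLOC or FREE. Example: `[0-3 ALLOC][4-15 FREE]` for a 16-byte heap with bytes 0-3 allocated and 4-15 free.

Op 1: a = malloc(16) -> a = 0; heap: [0-15 ALLOC][16-54 FREE]
Op 2: b = malloc(12) -> b = 16; heap: [0-15 ALLOC][16-27 ALLOC][28-54 FREE]
Op 3: free(a) -> (freed a); heap: [0-15 FREE][16-27 ALLOC][28-54 FREE]

Answer: [0-15 FREE][16-27 ALLOC][28-54 FREE]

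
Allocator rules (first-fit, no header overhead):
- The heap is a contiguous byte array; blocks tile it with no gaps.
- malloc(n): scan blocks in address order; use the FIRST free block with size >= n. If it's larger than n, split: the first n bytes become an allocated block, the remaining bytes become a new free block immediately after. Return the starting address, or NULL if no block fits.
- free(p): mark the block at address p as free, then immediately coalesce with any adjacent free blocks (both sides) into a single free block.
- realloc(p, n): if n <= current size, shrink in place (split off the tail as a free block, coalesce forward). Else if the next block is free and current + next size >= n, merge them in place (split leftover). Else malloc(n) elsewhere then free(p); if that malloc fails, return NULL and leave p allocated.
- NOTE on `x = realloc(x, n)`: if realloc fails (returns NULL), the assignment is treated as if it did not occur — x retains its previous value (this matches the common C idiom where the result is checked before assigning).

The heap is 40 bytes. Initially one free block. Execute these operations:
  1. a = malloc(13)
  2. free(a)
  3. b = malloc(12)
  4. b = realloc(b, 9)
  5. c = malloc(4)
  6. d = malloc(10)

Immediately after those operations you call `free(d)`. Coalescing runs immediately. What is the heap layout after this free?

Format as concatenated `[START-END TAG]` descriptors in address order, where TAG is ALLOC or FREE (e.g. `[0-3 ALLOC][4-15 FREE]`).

Op 1: a = malloc(13) -> a = 0; heap: [0-12 ALLOC][13-39 FREE]
Op 2: free(a) -> (freed a); heap: [0-39 FREE]
Op 3: b = malloc(12) -> b = 0; heap: [0-11 ALLOC][12-39 FREE]
Op 4: b = realloc(b, 9) -> b = 0; heap: [0-8 ALLOC][9-39 FREE]
Op 5: c = malloc(4) -> c = 9; heap: [0-8 ALLOC][9-12 ALLOC][13-39 FREE]
Op 6: d = malloc(10) -> d = 13; heap: [0-8 ALLOC][9-12 ALLOC][13-22 ALLOC][23-39 FREE]
free(d): d = 13 -> block [13-22 ALLOC]; mark free, coalesce with adjacent free neighbors -> [0-8 ALLOC][9-12 ALLOC][13-39 FREE]

Answer: [0-8 ALLOC][9-12 ALLOC][13-39 FREE]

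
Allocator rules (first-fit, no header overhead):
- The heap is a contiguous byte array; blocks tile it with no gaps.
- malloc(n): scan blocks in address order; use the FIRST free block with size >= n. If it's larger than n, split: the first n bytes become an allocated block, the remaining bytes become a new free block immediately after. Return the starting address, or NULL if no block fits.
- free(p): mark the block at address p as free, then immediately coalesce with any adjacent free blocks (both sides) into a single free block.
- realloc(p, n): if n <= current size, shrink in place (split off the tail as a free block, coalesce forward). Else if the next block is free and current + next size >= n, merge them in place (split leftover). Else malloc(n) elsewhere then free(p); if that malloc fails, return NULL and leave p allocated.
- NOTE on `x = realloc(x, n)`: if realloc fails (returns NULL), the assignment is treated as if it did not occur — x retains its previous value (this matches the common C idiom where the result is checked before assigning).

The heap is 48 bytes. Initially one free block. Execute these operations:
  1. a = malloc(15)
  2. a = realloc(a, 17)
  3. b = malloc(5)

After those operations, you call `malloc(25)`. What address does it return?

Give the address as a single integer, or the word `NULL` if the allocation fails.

Answer: 22

Derivation:
Op 1: a = malloc(15) -> a = 0; heap: [0-14 ALLOC][15-47 FREE]
Op 2: a = realloc(a, 17) -> a = 0; heap: [0-16 ALLOC][17-47 FREE]
Op 3: b = malloc(5) -> b = 17; heap: [0-16 ALLOC][17-21 ALLOC][22-47 FREE]
malloc(25): first-fit scan over [0-16 ALLOC][17-21 ALLOC][22-47 FREE] -> 22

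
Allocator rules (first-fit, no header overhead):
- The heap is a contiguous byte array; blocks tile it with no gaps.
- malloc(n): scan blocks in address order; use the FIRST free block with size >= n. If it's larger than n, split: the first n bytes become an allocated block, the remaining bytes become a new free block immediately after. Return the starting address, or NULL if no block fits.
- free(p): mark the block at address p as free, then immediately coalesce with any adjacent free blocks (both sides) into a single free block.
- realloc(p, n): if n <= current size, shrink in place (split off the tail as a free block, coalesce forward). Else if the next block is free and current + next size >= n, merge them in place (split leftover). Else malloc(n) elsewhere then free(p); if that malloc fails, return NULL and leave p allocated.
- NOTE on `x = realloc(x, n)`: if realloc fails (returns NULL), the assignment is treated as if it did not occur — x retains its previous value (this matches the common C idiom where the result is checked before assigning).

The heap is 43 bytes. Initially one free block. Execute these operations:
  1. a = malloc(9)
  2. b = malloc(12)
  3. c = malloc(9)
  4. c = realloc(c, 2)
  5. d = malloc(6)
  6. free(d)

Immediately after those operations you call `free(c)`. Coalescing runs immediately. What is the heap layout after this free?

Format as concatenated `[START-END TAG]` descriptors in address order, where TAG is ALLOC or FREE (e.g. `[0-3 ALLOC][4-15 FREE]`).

Op 1: a = malloc(9) -> a = 0; heap: [0-8 ALLOC][9-42 FREE]
Op 2: b = malloc(12) -> b = 9; heap: [0-8 ALLOC][9-20 ALLOC][21-42 FREE]
Op 3: c = malloc(9) -> c = 21; heap: [0-8 ALLOC][9-20 ALLOC][21-29 ALLOC][30-42 FREE]
Op 4: c = realloc(c, 2) -> c = 21; heap: [0-8 ALLOC][9-20 ALLOC][21-22 ALLOC][23-42 FREE]
Op 5: d = malloc(6) -> d = 23; heap: [0-8 ALLOC][9-20 ALLOC][21-22 ALLOC][23-28 ALLOC][29-42 FREE]
Op 6: free(d) -> (freed d); heap: [0-8 ALLOC][9-20 ALLOC][21-22 ALLOC][23-42 FREE]
free(c): c = 21 -> block [21-22 ALLOC]; mark free, coalesce with adjacent free neighbors -> [0-8 ALLOC][9-20 ALLOC][21-42 FREE]

Answer: [0-8 ALLOC][9-20 ALLOC][21-42 FREE]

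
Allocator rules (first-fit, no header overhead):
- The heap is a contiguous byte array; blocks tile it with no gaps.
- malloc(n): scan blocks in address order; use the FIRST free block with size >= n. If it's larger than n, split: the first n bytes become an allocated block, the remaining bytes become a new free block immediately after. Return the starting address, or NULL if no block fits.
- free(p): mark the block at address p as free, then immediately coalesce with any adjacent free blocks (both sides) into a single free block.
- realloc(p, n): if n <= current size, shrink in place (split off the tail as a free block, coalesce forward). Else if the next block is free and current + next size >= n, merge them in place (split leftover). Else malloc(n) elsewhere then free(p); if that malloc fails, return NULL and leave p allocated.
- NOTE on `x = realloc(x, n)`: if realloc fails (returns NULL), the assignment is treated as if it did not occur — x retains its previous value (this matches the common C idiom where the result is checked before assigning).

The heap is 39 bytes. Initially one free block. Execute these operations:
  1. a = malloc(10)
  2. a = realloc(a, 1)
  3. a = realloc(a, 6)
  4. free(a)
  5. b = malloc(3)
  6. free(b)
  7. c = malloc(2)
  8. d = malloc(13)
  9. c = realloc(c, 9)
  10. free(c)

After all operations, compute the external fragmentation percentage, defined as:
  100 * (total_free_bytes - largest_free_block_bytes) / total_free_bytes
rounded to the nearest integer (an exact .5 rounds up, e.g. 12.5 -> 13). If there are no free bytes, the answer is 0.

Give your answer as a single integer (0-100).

Answer: 8

Derivation:
Op 1: a = malloc(10) -> a = 0; heap: [0-9 ALLOC][10-38 FREE]
Op 2: a = realloc(a, 1) -> a = 0; heap: [0-0 ALLOC][1-38 FREE]
Op 3: a = realloc(a, 6) -> a = 0; heap: [0-5 ALLOC][6-38 FREE]
Op 4: free(a) -> (freed a); heap: [0-38 FREE]
Op 5: b = malloc(3) -> b = 0; heap: [0-2 ALLOC][3-38 FREE]
Op 6: free(b) -> (freed b); heap: [0-38 FREE]
Op 7: c = malloc(2) -> c = 0; heap: [0-1 ALLOC][2-38 FREE]
Op 8: d = malloc(13) -> d = 2; heap: [0-1 ALLOC][2-14 ALLOC][15-38 FREE]
Op 9: c = realloc(c, 9) -> c = 15; heap: [0-1 FREE][2-14 ALLOC][15-23 ALLOC][24-38 FREE]
Op 10: free(c) -> (freed c); heap: [0-1 FREE][2-14 ALLOC][15-38 FREE]
Free blocks: [2 24] total_free=26 largest=24 -> 100*(26-24)/26 = 200/26 ≈ 7.692 -> rounds to 8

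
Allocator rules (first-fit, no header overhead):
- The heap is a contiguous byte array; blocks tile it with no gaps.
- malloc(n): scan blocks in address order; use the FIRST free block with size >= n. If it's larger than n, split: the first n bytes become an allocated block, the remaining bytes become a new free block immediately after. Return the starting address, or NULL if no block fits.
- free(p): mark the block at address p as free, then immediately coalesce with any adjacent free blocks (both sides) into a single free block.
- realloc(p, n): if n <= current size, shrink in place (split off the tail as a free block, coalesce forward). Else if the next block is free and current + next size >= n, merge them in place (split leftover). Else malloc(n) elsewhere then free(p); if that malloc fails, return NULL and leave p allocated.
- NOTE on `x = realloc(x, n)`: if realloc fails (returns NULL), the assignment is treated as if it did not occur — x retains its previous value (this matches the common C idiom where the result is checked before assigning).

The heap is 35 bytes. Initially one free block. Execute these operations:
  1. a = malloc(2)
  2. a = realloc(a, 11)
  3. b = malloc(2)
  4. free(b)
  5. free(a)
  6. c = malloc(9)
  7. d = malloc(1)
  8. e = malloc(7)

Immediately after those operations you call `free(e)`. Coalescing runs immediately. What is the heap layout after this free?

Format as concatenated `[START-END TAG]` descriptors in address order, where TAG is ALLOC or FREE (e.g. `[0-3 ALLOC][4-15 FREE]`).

Answer: [0-8 ALLOC][9-9 ALLOC][10-34 FREE]

Derivation:
Op 1: a = malloc(2) -> a = 0; heap: [0-1 ALLOC][2-34 FREE]
Op 2: a = realloc(a, 11) -> a = 0; heap: [0-10 ALLOC][11-34 FREE]
Op 3: b = malloc(2) -> b = 11; heap: [0-10 ALLOC][11-12 ALLOC][13-34 FREE]
Op 4: free(b) -> (freed b); heap: [0-10 ALLOC][11-34 FREE]
Op 5: free(a) -> (freed a); heap: [0-34 FREE]
Op 6: c = malloc(9) -> c = 0; heap: [0-8 ALLOC][9-34 FREE]
Op 7: d = malloc(1) -> d = 9; heap: [0-8 ALLOC][9-9 ALLOC][10-34 FREE]
Op 8: e = malloc(7) -> e = 10; heap: [0-8 ALLOC][9-9 ALLOC][10-16 ALLOC][17-34 FREE]
free(e): e = 10 -> block [10-16 ALLOC]; mark free, coalesce with adjacent free neighbors -> [0-8 ALLOC][9-9 ALLOC][10-34 FREE]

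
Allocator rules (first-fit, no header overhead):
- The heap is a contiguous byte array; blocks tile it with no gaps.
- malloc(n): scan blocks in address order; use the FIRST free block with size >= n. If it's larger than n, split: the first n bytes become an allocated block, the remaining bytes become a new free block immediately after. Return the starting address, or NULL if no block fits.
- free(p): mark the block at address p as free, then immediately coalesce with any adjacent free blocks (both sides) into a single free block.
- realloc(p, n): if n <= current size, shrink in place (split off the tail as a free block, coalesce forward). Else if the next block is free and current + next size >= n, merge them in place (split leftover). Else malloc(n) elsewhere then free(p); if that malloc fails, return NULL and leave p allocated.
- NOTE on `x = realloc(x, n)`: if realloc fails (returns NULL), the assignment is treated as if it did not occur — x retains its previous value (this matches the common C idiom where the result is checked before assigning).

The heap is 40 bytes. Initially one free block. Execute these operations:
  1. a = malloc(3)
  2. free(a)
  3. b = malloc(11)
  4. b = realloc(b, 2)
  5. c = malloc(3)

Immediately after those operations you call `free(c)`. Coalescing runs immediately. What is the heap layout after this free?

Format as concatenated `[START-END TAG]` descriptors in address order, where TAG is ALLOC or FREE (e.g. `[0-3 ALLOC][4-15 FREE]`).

Op 1: a = malloc(3) -> a = 0; heap: [0-2 ALLOC][3-39 FREE]
Op 2: free(a) -> (freed a); heap: [0-39 FREE]
Op 3: b = malloc(11) -> b = 0; heap: [0-10 ALLOC][11-39 FREE]
Op 4: b = realloc(b, 2) -> b = 0; heap: [0-1 ALLOC][2-39 FREE]
Op 5: c = malloc(3) -> c = 2; heap: [0-1 ALLOC][2-4 ALLOC][5-39 FREE]
free(c): c = 2 -> block [2-4 ALLOC]; mark free, coalesce with adjacent free neighbors -> [0-1 ALLOC][2-39 FREE]

Answer: [0-1 ALLOC][2-39 FREE]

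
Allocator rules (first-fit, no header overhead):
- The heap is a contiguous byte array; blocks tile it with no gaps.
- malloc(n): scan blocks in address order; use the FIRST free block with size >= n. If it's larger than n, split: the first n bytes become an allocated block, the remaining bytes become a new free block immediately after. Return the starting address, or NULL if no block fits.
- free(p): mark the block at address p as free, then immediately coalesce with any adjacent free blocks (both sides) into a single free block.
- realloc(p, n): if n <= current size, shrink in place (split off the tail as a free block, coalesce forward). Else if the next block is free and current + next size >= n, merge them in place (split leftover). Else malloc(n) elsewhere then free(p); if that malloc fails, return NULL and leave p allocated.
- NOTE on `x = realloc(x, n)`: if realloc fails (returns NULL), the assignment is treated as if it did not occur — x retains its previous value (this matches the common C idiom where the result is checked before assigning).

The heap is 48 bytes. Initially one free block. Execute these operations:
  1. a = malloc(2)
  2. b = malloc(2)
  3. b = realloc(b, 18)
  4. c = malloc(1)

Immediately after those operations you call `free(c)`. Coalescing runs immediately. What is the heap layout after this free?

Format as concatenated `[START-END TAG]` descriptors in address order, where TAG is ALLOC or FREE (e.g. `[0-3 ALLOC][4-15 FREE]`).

Answer: [0-1 ALLOC][2-19 ALLOC][20-47 FREE]

Derivation:
Op 1: a = malloc(2) -> a = 0; heap: [0-1 ALLOC][2-47 FREE]
Op 2: b = malloc(2) -> b = 2; heap: [0-1 ALLOC][2-3 ALLOC][4-47 FREE]
Op 3: b = realloc(b, 18) -> b = 2; heap: [0-1 ALLOC][2-19 ALLOC][20-47 FREE]
Op 4: c = malloc(1) -> c = 20; heap: [0-1 ALLOC][2-19 ALLOC][20-20 ALLOC][21-47 FREE]
free(c): c = 20 -> block [20-20 ALLOC]; mark free, coalesce with adjacent free neighbors -> [0-1 ALLOC][2-19 ALLOC][20-47 FREE]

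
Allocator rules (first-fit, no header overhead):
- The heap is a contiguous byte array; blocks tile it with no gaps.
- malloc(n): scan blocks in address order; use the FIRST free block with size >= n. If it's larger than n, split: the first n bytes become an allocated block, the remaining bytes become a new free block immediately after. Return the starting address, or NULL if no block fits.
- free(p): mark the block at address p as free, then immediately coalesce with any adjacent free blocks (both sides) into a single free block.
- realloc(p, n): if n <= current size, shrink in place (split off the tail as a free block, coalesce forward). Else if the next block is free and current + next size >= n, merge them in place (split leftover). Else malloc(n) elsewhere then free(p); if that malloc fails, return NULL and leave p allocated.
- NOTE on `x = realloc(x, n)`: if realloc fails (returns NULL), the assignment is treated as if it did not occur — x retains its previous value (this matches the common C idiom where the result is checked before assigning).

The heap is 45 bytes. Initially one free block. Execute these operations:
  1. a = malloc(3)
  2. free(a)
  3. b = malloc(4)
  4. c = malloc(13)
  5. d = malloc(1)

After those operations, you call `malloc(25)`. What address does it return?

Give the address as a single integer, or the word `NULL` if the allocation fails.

Op 1: a = malloc(3) -> a = 0; heap: [0-2 ALLOC][3-44 FREE]
Op 2: free(a) -> (freed a); heap: [0-44 FREE]
Op 3: b = malloc(4) -> b = 0; heap: [0-3 ALLOC][4-44 FREE]
Op 4: c = malloc(13) -> c = 4; heap: [0-3 ALLOC][4-16 ALLOC][17-44 FREE]
Op 5: d = malloc(1) -> d = 17; heap: [0-3 ALLOC][4-16 ALLOC][17-17 ALLOC][18-44 FREE]
malloc(25): first-fit scan over [0-3 ALLOC][4-16 ALLOC][17-17 ALLOC][18-44 FREE] -> 18

Answer: 18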